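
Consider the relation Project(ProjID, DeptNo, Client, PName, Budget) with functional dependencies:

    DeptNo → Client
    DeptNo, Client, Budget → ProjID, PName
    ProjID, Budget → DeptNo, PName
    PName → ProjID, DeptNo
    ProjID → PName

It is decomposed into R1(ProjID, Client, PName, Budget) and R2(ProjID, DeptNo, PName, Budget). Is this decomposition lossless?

Common attributes: R1 ∩ R2 = {ProjID, PName, Budget}.
Closure of {ProjID, PName, Budget}: ProjID, Budget → DeptNo, PName applies, adding DeptNo; DeptNo → Client applies, adding Client. So (ProjID, PName, Budget)⁺ = {ProjID, DeptNo, Client, PName, Budget}.
This closure contains every attribute of R1, so R1 ∩ R2 → R1. The join is lossless.

Yes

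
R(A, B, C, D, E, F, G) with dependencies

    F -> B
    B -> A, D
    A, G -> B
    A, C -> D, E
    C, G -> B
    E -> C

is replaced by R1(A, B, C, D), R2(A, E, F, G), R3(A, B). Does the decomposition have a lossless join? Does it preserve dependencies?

Lossless test (chase): Rows 1 and 3 agree on B; apply B→A, D and equate their A, D entries. No row becomes fully distinguished — the join is lossy.
Dependency preservation: the restricted closure of {F} across the fragments never reaches {B}, so F → B cannot be enforced without a join — not preserved.

lossy and not dependency-preserving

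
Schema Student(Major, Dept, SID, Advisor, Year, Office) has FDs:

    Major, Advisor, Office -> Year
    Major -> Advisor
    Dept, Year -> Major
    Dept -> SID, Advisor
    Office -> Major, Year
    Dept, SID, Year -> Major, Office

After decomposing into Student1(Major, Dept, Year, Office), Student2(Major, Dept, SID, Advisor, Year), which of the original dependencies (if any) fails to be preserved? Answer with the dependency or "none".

none

Major, Advisor, Office → Year: restricted closure across fragments reaches Year.
Major → Advisor lies within Student2.
Dept, Year → Major lies within Student1.
Dept → SID, Advisor lies within Student2.
Office → Major, Year lies within Student1.
Dept, SID, Year → Major, Office: restricted closure across fragments reaches Major, Office.
Every dependency is enforceable on the fragments, so the decomposition is dependency-preserving.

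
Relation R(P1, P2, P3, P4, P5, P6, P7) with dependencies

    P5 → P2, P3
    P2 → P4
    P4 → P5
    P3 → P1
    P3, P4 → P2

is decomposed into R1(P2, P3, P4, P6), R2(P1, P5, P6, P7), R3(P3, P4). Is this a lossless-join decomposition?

Chase test. Columns are P1, P2, P3, P4, P5, P6, P7; row i has aⱼ where attribute j ∈ Ri, else bᵢⱼ.
Initial tableau (one row per fragment):
  row 1: b11 a2 a3 a4 b15 a6 b17
  row 2: a1 b22 b23 b24 a5 a6 a7
  row 3: b31 b32 a3 a4 b35 b36 b37
Rows 1 and 3 agree on P4; apply P4→P5 and equate their P5 entries.
Rows 1 and 3 agree on P3; apply P3→P1 and equate their P1 entries.
Rows 1 and 3 agree on P3, P4; apply P3, P4→P2 and equate their P2 entries.
No row becomes fully distinguished — the join is lossy.

No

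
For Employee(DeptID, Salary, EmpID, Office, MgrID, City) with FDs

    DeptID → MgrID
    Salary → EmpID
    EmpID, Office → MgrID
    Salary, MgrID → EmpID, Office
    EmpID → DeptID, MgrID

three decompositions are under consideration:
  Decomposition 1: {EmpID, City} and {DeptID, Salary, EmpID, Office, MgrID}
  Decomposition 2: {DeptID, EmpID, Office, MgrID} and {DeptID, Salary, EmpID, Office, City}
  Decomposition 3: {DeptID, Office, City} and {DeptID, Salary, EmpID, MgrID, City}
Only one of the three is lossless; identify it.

Decomposition 2

Decomposition 1: common = {EmpID}, closure = {DeptID, EmpID, MgrID} → lossy.
Decomposition 2: common = {DeptID, EmpID, Office}, closure = {DeptID, EmpID, Office, MgrID} → lossless.
Decomposition 3: common = {DeptID, City}, closure = {DeptID, MgrID, City} → lossy.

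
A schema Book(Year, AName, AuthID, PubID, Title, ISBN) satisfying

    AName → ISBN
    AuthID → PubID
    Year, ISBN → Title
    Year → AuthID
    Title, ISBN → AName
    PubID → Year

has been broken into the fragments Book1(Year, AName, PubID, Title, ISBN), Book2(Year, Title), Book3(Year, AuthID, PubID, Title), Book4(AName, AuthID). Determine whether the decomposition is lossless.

Yes

Chase test. Columns are Year, AName, AuthID, PubID, Title, ISBN; row i has aⱼ where attribute j ∈ Booki, else bᵢⱼ.
Initial tableau (one row per fragment):
  row 1: a1 a2 b13 a4 a5 a6
  row 2: a1 b22 b23 b24 a5 b26
  row 3: a1 b32 a3 a4 a5 b36
  row 4: b41 a2 a3 b44 b45 b46
Rows 1 and 4 agree on AName; apply AName→ISBN and equate their ISBN entries.
Rows 3 and 4 agree on AuthID; apply AuthID→PubID and equate their PubID entries.
Rows 1 and 2 agree on Year; apply Year→AuthID and equate their AuthID entries.
Rows 1 and 3 agree on Year; apply Year→AuthID and equate their AuthID entries.
Rows 1 and 4 agree on PubID; apply PubID→Year and equate their Year entries.
Rows 1 and 2 agree on AuthID; apply AuthID→PubID and equate their PubID entries.
Rows 1 and 4 agree on Year, ISBN; apply Year, ISBN→Title and equate their Title entries.
Row 1 is now all distinguished symbols — the join is lossless.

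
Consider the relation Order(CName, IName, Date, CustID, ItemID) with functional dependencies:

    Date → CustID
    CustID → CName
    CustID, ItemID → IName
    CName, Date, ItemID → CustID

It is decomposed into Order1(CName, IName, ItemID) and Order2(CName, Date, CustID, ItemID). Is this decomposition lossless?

Common attributes: Order1 ∩ Order2 = {CName, ItemID}.
No dependency enlarges {CName, ItemID}, so (CName, ItemID)⁺ = {CName, ItemID}.
The closure contains neither all of Order1 = {CName, IName, ItemID} nor all of Order2 = {CName, Date, CustID, ItemID}, so the common attributes are not a superkey of either fragment. The join is lossy.

No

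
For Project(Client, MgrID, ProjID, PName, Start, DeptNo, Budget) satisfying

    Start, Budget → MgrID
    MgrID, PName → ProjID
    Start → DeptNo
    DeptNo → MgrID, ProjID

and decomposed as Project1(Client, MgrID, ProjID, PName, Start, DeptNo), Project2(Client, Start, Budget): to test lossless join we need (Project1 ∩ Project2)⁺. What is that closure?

Client, MgrID, ProjID, Start, DeptNo

Project1 ∩ Project2 = {Client, Start}.
Start → DeptNo applies, adding DeptNo
DeptNo → MgrID, ProjID applies, adding MgrID, ProjID
Closure: {Client, MgrID, ProjID, Start, DeptNo}.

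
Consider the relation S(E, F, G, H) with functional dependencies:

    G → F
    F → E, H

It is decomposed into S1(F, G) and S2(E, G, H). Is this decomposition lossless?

Common attributes: S1 ∩ S2 = {G}.
Closure of {G}: G → F applies, adding F; F → E, H applies, adding E, H. So (G)⁺ = {E, F, G, H}.
This closure contains every attribute of S1, so S1 ∩ S2 → S1. The join is lossless.

Yes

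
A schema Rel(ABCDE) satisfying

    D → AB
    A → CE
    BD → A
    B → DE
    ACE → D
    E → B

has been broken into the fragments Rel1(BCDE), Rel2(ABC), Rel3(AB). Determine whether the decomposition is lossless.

Yes

Chase test. Columns are ABCDE; row i has aⱼ where attribute j ∈ Reli, else bᵢⱼ.
Initial tableau (one row per fragment):
  row 1: b11 a2 a3 a4 a5
  row 2: a1 a2 a3 b24 b25
  row 3: a1 a2 b33 b34 b35
Rows 2 and 3 agree on A; apply A→CE and equate their CE entries.
Rows 1 and 2 agree on B; apply B→DE and equate their DE entries.
Rows 1 and 3 agree on B; apply B→DE and equate their DE entries.
Rows 1 and 2 agree on D; apply D→AB and equate their AB entries.
Row 1 is now all distinguished symbols — the join is lossless.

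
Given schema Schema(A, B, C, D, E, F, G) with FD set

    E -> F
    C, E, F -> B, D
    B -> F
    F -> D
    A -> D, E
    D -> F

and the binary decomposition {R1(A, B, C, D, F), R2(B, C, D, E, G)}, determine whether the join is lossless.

Common attributes: R1 ∩ R2 = {B, C, D}.
Closure of {B, C, D}: B → F applies, adding F. So (B, C, D)⁺ = {B, C, D, F}.
The closure contains neither all of R1 = {A, B, C, D, F} nor all of R2 = {B, C, D, E, G}, so the common attributes are not a superkey of either fragment. The join is lossy.

No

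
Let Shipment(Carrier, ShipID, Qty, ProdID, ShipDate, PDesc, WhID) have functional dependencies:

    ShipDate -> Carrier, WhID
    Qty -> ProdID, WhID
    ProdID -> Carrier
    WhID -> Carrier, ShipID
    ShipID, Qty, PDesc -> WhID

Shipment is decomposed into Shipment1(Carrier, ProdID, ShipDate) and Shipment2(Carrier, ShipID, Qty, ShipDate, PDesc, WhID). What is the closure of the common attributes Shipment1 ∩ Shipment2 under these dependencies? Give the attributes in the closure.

Carrier, ShipID, ShipDate, WhID

Shipment1 ∩ Shipment2 = {Carrier, ShipDate}.
ShipDate → Carrier, WhID applies, adding WhID
WhID → Carrier, ShipID applies, adding ShipID
Closure: {Carrier, ShipID, ShipDate, WhID}.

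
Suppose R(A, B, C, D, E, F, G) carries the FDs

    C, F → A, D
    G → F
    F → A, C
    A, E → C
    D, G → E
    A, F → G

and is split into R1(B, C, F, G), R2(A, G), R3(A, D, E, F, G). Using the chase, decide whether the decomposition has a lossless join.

Chase test. Columns are A, B, C, D, E, F, G; row i has aⱼ where attribute j ∈ Ri, else bᵢⱼ.
Initial tableau (one row per fragment):
  row 1: b11 a2 a3 b14 b15 a6 a7
  row 2: a1 b22 b23 b24 b25 b26 a7
  row 3: a1 b32 b33 a4 a5 a6 a7
Rows 1 and 2 agree on G; apply G→F and equate their F entries.
Rows 1 and 2 agree on F; apply F→A, C and equate their A, C entries.
Rows 1 and 3 agree on F; apply F→A, C and equate their A, C entries.
Rows 1 and 2 agree on C, F; apply C, F→A, D and equate their A, D entries.
Rows 1 and 3 agree on C, F; apply C, F→A, D and equate their A, D entries.
Rows 1 and 2 agree on D, G; apply D, G→E and equate their E entries.
Rows 1 and 3 agree on D, G; apply D, G→E and equate their E entries.
Row 1 is now all distinguished symbols — the join is lossless.

Yes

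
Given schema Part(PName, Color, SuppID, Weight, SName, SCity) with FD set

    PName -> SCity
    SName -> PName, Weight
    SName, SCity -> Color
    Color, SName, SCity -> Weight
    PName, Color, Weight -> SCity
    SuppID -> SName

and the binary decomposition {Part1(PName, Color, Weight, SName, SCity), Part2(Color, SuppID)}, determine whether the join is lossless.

Common attributes: Part1 ∩ Part2 = {Color}.
No dependency enlarges {Color}, so (Color)⁺ = {Color}.
The closure contains neither all of Part1 = {PName, Color, Weight, SName, SCity} nor all of Part2 = {Color, SuppID}, so the common attributes are not a superkey of either fragment. The join is lossy.

No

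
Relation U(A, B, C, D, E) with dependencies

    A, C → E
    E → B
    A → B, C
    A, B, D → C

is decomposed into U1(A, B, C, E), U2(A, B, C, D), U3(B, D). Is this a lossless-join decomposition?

Yes

Chase test. Columns are A, B, C, D, E; row i has aⱼ where attribute j ∈ Ui, else bᵢⱼ.
Initial tableau (one row per fragment):
  row 1: a1 a2 a3 b14 a5
  row 2: a1 a2 a3 a4 b25
  row 3: b31 a2 b33 a4 b35
Rows 1 and 2 agree on A, C; apply A, C→E and equate their E entries.
Row 2 is now all distinguished symbols — the join is lossless.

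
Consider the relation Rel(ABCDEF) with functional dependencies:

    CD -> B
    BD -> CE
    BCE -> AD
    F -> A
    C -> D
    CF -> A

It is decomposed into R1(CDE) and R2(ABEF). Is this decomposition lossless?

No

Common attributes: R1 ∩ R2 = {E}.
No dependency enlarges {E}, so (E)⁺ = {E}.
The closure contains neither all of R1 = {CDE} nor all of R2 = {ABEF}, so the common attributes are not a superkey of either fragment. The join is lossy.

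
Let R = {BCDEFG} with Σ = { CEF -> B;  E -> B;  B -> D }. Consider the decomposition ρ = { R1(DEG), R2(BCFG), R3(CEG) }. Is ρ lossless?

No

Chase test. Columns are BCDEFG; row i has aⱼ where attribute j ∈ Ri, else bᵢⱼ.
Initial tableau (one row per fragment):
  row 1: b11 b12 a3 a4 b15 a6
  row 2: a1 a2 b23 b24 a5 a6
  row 3: b31 a2 b33 a4 b35 a6
Rows 1 and 3 agree on E; apply E→B and equate their B entries.
Rows 1 and 3 agree on B; apply B→D and equate their D entries.
No row becomes fully distinguished — the join is lossy.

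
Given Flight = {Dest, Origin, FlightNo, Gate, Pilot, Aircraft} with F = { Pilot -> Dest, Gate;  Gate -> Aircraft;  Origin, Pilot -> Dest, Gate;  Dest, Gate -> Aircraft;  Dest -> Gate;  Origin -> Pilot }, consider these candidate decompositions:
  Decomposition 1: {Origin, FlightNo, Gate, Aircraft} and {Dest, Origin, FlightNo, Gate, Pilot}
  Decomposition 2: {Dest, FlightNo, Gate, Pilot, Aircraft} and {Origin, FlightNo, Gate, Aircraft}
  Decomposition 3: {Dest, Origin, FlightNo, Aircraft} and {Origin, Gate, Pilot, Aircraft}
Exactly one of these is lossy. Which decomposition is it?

Decomposition 1: common = {Origin, FlightNo, Gate}, closure = {Dest, Origin, FlightNo, Gate, Pilot, Aircraft} → lossless.
Decomposition 2: common = {FlightNo, Gate, Aircraft}, closure = {FlightNo, Gate, Aircraft} → lossy.
Decomposition 3: common = {Origin, Aircraft}, closure = {Dest, Origin, Gate, Pilot, Aircraft} → lossless.

Decomposition 2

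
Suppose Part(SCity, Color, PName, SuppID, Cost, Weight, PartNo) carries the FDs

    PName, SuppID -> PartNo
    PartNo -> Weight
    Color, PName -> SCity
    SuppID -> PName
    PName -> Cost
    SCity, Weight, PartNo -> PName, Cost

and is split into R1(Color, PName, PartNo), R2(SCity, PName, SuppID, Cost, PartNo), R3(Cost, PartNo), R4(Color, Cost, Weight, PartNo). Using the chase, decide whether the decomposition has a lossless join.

No

Chase test. Columns are SCity, Color, PName, SuppID, Cost, Weight, PartNo; row i has aⱼ where attribute j ∈ Ri, else bᵢⱼ.
Initial tableau (one row per fragment):
  row 1: b11 a2 a3 b14 b15 b16 a7
  row 2: a1 b22 a3 a4 a5 b26 a7
  row 3: b31 b32 b33 b34 a5 b36 a7
  row 4: b41 a2 b43 b44 a5 a6 a7
Rows 1 and 2 agree on PartNo; apply PartNo→Weight and equate their Weight entries.
Rows 1 and 3 agree on PartNo; apply PartNo→Weight and equate their Weight entries.
Rows 1 and 4 agree on PartNo; apply PartNo→Weight and equate their Weight entries.
Rows 1 and 2 agree on PName; apply PName→Cost and equate their Cost entries.
No row becomes fully distinguished — the join is lossy.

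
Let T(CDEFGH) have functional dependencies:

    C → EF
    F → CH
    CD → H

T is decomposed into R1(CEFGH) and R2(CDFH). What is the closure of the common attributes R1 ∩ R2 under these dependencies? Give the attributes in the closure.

CEFH

R1 ∩ R2 = {CFH}.
C → EF applies, adding E
Closure: {CEFH}.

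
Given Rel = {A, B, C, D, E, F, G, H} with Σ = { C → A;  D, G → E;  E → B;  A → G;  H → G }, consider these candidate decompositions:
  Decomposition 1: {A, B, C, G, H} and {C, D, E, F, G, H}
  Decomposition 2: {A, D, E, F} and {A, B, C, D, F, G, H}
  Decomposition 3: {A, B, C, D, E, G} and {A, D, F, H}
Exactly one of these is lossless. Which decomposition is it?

Decomposition 2

Decomposition 1: common = {C, G, H}, closure = {A, C, G, H} → lossy.
Decomposition 2: common = {A, D, F}, closure = {A, B, D, E, F, G} → lossless.
Decomposition 3: common = {A, D}, closure = {A, B, D, E, G} → lossy.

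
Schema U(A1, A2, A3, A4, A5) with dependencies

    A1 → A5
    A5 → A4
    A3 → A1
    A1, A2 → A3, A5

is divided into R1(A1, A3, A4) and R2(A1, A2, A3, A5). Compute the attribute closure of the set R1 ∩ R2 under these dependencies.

A1, A3, A4, A5

R1 ∩ R2 = {A1, A3}.
A1 → A5 applies, adding A5
A5 → A4 applies, adding A4
Closure: {A1, A3, A4, A5}.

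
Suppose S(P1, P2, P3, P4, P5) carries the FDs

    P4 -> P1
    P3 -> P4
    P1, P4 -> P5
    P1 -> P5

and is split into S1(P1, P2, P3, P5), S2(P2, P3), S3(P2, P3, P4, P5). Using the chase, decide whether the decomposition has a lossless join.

Chase test. Columns are P1, P2, P3, P4, P5; row i has aⱼ where attribute j ∈ Si, else bᵢⱼ.
Initial tableau (one row per fragment):
  row 1: a1 a2 a3 b14 a5
  row 2: b21 a2 a3 b24 b25
  row 3: b31 a2 a3 a4 a5
Rows 1 and 2 agree on P3; apply P3→P4 and equate their P4 entries.
Rows 1 and 3 agree on P3; apply P3→P4 and equate their P4 entries.
Rows 1 and 2 agree on P4; apply P4→P1 and equate their P1 entries.
Rows 1 and 3 agree on P4; apply P4→P1 and equate their P1 entries.
Rows 1 and 2 agree on P1, P4; apply P1, P4→P5 and equate their P5 entries.
Row 1 is now all distinguished symbols — the join is lossless.

Yes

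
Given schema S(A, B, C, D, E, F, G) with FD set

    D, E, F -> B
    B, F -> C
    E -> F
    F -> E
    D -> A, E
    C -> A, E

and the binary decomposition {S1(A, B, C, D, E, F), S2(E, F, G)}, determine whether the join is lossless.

Common attributes: S1 ∩ S2 = {E, F}.
No dependency enlarges {E, F}, so (E, F)⁺ = {E, F}.
The closure contains neither all of S1 = {A, B, C, D, E, F} nor all of S2 = {E, F, G}, so the common attributes are not a superkey of either fragment. The join is lossy.

No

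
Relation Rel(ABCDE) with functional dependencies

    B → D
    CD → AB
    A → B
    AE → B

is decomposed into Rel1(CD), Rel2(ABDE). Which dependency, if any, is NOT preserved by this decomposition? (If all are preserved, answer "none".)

Check CD → AB: no single fragment contains all of {ABCD}, and the restricted closure of {CD} across the fragments never reaches {AB}.
B → D is preserved.
A → B is preserved.
AE → B is preserved.

CD → AB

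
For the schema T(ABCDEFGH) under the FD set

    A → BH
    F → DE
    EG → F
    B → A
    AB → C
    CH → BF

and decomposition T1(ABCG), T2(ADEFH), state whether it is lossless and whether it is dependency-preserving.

lossless but not dependency-preserving

Lossless test: (A)⁺ = {ABCDEFH}, which contains all of one fragment — lossless.
Dependency preservation: the restricted closure of {EG} across the fragments never reaches {F}, so EG → F cannot be enforced without a join — not preserved.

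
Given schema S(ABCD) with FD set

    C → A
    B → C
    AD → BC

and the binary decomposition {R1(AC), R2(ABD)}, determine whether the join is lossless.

No

Common attributes: R1 ∩ R2 = {A}.
No dependency enlarges {A}, so (A)⁺ = {A}.
The closure contains neither all of R1 = {AC} nor all of R2 = {ABD}, so the common attributes are not a superkey of either fragment. The join is lossy.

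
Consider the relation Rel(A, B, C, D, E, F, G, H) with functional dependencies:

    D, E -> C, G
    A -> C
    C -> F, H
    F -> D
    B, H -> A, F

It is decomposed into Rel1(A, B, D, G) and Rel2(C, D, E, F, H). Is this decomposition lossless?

No

Common attributes: Rel1 ∩ Rel2 = {D}.
No dependency enlarges {D}, so (D)⁺ = {D}.
The closure contains neither all of Rel1 = {A, B, D, G} nor all of Rel2 = {C, D, E, F, H}, so the common attributes are not a superkey of either fragment. The join is lossy.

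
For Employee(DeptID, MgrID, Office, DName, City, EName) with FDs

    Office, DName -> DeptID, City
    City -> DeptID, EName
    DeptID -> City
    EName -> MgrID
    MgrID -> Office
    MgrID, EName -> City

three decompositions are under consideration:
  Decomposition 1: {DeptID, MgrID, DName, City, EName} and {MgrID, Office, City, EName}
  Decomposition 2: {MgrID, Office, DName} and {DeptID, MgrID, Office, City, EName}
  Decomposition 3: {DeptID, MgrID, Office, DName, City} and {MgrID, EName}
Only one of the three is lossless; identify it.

Decomposition 1: common = {MgrID, City, EName}, closure = {DeptID, MgrID, Office, City, EName} → lossless.
Decomposition 2: common = {MgrID, Office}, closure = {MgrID, Office} → lossy.
Decomposition 3: common = {MgrID}, closure = {MgrID, Office} → lossy.

Decomposition 1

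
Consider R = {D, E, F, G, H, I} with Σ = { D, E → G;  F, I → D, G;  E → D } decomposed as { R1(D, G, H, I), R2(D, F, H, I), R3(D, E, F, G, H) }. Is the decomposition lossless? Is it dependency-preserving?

Lossless test (chase): applying each FD to every pair of rows produces no changes in the tableau, so no row becomes fully distinguished — the join is lossy.
Dependency preservation: the restricted closure of {F, I} across the fragments never reaches {D, G}, so F, I → D, G cannot be enforced without a join — not preserved.

lossy and not dependency-preserving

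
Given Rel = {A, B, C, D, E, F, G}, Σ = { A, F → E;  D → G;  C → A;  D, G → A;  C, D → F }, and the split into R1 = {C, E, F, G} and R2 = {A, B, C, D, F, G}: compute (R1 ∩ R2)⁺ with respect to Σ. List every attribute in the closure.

R1 ∩ R2 = {C, F, G}.
C → A applies, adding A
A, F → E applies, adding E
Closure: {A, C, E, F, G}.

A, C, E, F, G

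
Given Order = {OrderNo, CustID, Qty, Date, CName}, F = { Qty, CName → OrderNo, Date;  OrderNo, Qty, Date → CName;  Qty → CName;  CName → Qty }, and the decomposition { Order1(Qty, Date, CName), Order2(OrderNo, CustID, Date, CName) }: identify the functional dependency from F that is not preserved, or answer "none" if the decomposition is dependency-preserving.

Qty, CName → OrderNo, Date: restricted closure across fragments reaches OrderNo, Date.
OrderNo, Qty, Date → CName: restricted closure across fragments reaches CName.
Qty → CName lies within Order1.
CName → Qty lies within Order1.
Every dependency is enforceable on the fragments, so the decomposition is dependency-preserving.

none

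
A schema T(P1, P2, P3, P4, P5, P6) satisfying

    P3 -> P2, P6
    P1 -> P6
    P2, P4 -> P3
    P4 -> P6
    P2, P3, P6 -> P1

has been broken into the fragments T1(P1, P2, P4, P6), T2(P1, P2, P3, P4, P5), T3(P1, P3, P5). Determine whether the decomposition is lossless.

Yes

Chase test. Columns are P1, P2, P3, P4, P5, P6; row i has aⱼ where attribute j ∈ Ti, else bᵢⱼ.
Initial tableau (one row per fragment):
  row 1: a1 a2 b13 a4 b15 a6
  row 2: a1 a2 a3 a4 a5 b26
  row 3: a1 b32 a3 b34 a5 b36
Rows 2 and 3 agree on P3; apply P3→P2, P6 and equate their P2, P6 entries.
Rows 1 and 2 agree on P1; apply P1→P6 and equate their P6 entries.
Rows 1 and 2 agree on P2, P4; apply P2, P4→P3 and equate their P3 entries.
Row 2 is now all distinguished symbols — the join is lossless.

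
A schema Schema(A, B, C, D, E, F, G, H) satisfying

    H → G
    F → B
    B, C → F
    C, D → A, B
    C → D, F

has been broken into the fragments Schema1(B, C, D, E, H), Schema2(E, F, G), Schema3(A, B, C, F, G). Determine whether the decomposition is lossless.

Chase test. Columns are A, B, C, D, E, F, G, H; row i has aⱼ where attribute j ∈ Schemai, else bᵢⱼ.
Initial tableau (one row per fragment):
  row 1: b11 a2 a3 a4 a5 b16 b17 a8
  row 2: b21 b22 b23 b24 a5 a6 a7 b28
  row 3: a1 a2 a3 b34 b35 a6 a7 b38
Rows 2 and 3 agree on F; apply F→B and equate their B entries.
Rows 1 and 3 agree on B, C; apply B, C→F and equate their F entries.
Rows 1 and 3 agree on C; apply C→D, F and equate their D, F entries.
Rows 1 and 3 agree on C, D; apply C, D→A, B and equate their A, B entries.
No row becomes fully distinguished — the join is lossy.

No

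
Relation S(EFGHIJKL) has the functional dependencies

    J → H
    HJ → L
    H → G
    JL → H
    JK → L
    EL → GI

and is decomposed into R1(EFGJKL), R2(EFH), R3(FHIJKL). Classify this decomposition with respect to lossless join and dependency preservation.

Lossless test (chase): Rows 1 and 3 agree on J; apply J→H and equate their H entries. Rows 1 and 2 agree on H; apply H→G and equate their G entries. Rows 1 and 3 agree on H; apply H→G and equate their G entries. No row becomes fully distinguished — the join is lossy.
Dependency preservation: the restricted closure of {H} across the fragments never reaches {G}, so H → G cannot be enforced without a join — not preserved.

lossy and not dependency-preserving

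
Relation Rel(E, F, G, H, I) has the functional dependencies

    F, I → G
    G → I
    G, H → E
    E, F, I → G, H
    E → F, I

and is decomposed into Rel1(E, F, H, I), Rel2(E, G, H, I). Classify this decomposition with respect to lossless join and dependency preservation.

lossless but not dependency-preserving

Lossless test: (E, H, I)⁺ = {E, F, G, H, I}, which contains all of one fragment — lossless.
Dependency preservation: the restricted closure of {F, I} across the fragments never reaches {G}, so F, I → G cannot be enforced without a join — not preserved.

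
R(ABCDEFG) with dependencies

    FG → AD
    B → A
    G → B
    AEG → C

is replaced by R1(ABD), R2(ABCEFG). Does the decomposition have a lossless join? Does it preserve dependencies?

Lossless test: (AB)⁺ = {AB}, which is a superkey of neither fragment — lossy.
Dependency preservation: the restricted closure of {FG} across the fragments never reaches {AD}, so FG → AD cannot be enforced without a join — not preserved.

lossy and not dependency-preserving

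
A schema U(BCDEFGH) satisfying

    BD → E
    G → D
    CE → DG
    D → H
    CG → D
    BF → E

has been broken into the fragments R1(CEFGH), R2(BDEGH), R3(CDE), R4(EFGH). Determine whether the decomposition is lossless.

No

Chase test. Columns are BCDEFGH; row i has aⱼ where attribute j ∈ Ri, else bᵢⱼ.
Initial tableau (one row per fragment):
  row 1: b11 a2 b13 a4 a5 a6 a7
  row 2: a1 b22 a3 a4 b25 a6 a7
  row 3: b31 a2 a3 a4 b35 b36 b37
  row 4: b41 b42 b43 a4 a5 a6 a7
Rows 1 and 2 agree on G; apply G→D and equate their D entries.
Rows 1 and 4 agree on G; apply G→D and equate their D entries.
Rows 1 and 3 agree on CE; apply CE→DG and equate their DG entries.
Rows 1 and 3 agree on D; apply D→H and equate their H entries.
No row becomes fully distinguished — the join is lossy.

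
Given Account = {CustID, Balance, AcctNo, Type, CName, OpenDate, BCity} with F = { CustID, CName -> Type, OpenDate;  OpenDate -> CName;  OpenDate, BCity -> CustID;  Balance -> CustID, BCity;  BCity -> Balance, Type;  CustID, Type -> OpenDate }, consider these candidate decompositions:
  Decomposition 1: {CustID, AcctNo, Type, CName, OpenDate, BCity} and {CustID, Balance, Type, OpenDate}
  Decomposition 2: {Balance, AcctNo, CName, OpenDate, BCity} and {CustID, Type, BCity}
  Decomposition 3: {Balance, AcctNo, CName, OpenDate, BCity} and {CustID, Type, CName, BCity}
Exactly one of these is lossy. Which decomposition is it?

Decomposition 1

Decomposition 1: common = {CustID, Type, OpenDate}, closure = {CustID, Type, CName, OpenDate} → lossy.
Decomposition 2: common = {BCity}, closure = {CustID, Balance, Type, CName, OpenDate, BCity} → lossless.
Decomposition 3: common = {CName, BCity}, closure = {CustID, Balance, Type, CName, OpenDate, BCity} → lossless.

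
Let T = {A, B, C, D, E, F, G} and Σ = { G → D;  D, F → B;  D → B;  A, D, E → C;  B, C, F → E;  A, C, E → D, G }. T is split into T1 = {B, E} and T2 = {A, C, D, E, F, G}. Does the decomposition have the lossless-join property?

No

Common attributes: T1 ∩ T2 = {E}.
No dependency enlarges {E}, so (E)⁺ = {E}.
The closure contains neither all of T1 = {B, E} nor all of T2 = {A, C, D, E, F, G}, so the common attributes are not a superkey of either fragment. The join is lossy.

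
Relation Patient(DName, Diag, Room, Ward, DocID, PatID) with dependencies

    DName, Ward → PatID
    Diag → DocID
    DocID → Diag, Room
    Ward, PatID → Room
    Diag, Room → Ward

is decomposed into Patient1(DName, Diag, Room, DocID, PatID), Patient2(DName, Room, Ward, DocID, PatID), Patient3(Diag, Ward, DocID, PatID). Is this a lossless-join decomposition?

Yes

Chase test. Columns are DName, Diag, Room, Ward, DocID, PatID; row i has aⱼ where attribute j ∈ Patienti, else bᵢⱼ.
Initial tableau (one row per fragment):
  row 1: a1 a2 a3 b14 a5 a6
  row 2: a1 b22 a3 a4 a5 a6
  row 3: b31 a2 b33 a4 a5 a6
Rows 1 and 2 agree on DocID; apply DocID→Diag, Room and equate their Diag, Room entries.
Rows 1 and 3 agree on DocID; apply DocID→Diag, Room and equate their Diag, Room entries.
Rows 1 and 2 agree on Diag, Room; apply Diag, Room→Ward and equate their Ward entries.
Row 1 is now all distinguished symbols — the join is lossless.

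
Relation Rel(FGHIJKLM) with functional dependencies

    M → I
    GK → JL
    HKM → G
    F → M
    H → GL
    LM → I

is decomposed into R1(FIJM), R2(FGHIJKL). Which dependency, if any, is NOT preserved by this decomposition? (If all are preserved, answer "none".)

none

M → I lies within R1.
GK → JL lies within R2.
HKM → G: restricted closure across fragments reaches G.
F → M lies within R1.
H → GL lies within R2.
LM → I: restricted closure across fragments reaches I.
Every dependency is enforceable on the fragments, so the decomposition is dependency-preserving.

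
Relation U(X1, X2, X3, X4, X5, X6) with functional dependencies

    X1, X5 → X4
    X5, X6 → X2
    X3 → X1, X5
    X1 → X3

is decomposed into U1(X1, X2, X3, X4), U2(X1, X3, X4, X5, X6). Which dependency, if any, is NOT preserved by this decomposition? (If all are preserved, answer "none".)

Check X5, X6 → X2: no single fragment contains all of {X2, X5, X6}, and the restricted closure of {X5, X6} across the fragments never reaches {X2}.
X1, X5 → X4 is preserved.
X3 → X1, X5 is preserved.
X1 → X3 is preserved.

X5, X6 → X2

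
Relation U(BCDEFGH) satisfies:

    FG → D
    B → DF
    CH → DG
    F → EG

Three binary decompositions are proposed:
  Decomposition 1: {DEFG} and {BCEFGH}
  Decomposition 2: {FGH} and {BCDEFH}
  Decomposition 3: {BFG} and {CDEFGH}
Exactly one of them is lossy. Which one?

Decomposition 3

Decomposition 1: common = {EFG}, closure = {DEFG} → lossless.
Decomposition 2: common = {FH}, closure = {DEFGH} → lossless.
Decomposition 3: common = {FG}, closure = {DEFG} → lossy.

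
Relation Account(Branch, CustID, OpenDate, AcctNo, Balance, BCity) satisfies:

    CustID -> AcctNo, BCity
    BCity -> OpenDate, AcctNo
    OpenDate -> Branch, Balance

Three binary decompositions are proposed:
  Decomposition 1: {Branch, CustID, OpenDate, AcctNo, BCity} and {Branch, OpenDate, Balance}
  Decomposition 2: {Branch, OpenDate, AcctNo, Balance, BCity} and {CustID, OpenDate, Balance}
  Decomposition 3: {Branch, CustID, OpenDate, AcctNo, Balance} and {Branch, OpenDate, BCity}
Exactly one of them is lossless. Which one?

Decomposition 1

Decomposition 1: common = {Branch, OpenDate}, closure = {Branch, OpenDate, Balance} → lossless.
Decomposition 2: common = {OpenDate, Balance}, closure = {Branch, OpenDate, Balance} → lossy.
Decomposition 3: common = {Branch, OpenDate}, closure = {Branch, OpenDate, Balance} → lossy.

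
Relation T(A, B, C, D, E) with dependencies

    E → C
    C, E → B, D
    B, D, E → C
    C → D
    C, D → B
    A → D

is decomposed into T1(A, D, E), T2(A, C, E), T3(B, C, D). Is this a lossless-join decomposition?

Yes

Chase test. Columns are A, B, C, D, E; row i has aⱼ where attribute j ∈ Ti, else bᵢⱼ.
Initial tableau (one row per fragment):
  row 1: a1 b12 b13 a4 a5
  row 2: a1 b22 a3 b24 a5
  row 3: b31 a2 a3 a4 b35
Rows 1 and 2 agree on E; apply E→C and equate their C entries.
Rows 1 and 2 agree on C, E; apply C, E→B, D and equate their B, D entries.
Rows 1 and 3 agree on C, D; apply C, D→B and equate their B entries.
Row 1 is now all distinguished symbols — the join is lossless.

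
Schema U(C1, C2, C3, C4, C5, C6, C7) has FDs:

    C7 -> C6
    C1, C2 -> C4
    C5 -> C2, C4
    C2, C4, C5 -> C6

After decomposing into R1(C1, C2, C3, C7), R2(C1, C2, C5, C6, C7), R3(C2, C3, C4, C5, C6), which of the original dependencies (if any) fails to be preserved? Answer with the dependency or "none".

Check C1, C2 → C4: no single fragment contains all of {C1, C2, C4}, and the restricted closure of {C1, C2} across the fragments never reaches {C4}.
C7 → C6 is preserved.
C5 → C2, C4 is preserved.
C2, C4, C5 → C6 is preserved.

C1, C2 -> C4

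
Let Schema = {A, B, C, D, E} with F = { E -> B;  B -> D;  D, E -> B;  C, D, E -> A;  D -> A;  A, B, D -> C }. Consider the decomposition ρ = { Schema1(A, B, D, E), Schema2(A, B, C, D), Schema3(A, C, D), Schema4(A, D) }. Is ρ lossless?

Chase test. Columns are A, B, C, D, E; row i has aⱼ where attribute j ∈ Schemai, else bᵢⱼ.
Initial tableau (one row per fragment):
  row 1: a1 a2 b13 a4 a5
  row 2: a1 a2 a3 a4 b25
  row 3: a1 b32 a3 a4 b35
  row 4: a1 b42 b43 a4 b45
Rows 1 and 2 agree on A, B, D; apply A, B, D→C and equate their C entries.
Row 1 is now all distinguished symbols — the join is lossless.

Yes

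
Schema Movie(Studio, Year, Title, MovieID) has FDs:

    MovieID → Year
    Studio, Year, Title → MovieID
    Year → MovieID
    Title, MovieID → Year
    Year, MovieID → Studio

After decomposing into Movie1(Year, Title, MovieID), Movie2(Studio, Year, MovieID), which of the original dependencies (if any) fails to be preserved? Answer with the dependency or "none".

MovieID → Year lies within Movie1.
Studio, Year, Title → MovieID: restricted closure across fragments reaches MovieID.
Year → MovieID lies within Movie1.
Title, MovieID → Year lies within Movie1.
Year, MovieID → Studio lies within Movie2.
Every dependency is enforceable on the fragments, so the decomposition is dependency-preserving.

none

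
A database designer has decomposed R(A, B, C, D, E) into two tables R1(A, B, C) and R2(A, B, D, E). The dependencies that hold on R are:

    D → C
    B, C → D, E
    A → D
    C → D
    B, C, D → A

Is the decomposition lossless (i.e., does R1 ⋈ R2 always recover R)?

Common attributes: R1 ∩ R2 = {A, B}.
Closure of {A, B}: A → D applies, adding D; D → C applies, adding C; B, C → D, E applies, adding E. So (A, B)⁺ = {A, B, C, D, E}.
This closure contains every attribute of R1, so R1 ∩ R2 → R1. The join is lossless.

Yes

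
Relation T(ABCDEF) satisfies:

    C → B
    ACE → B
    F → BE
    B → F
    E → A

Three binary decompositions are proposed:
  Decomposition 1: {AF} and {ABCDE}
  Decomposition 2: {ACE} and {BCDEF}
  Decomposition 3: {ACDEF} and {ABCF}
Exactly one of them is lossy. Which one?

Decomposition 1

Decomposition 1: common = {A}, closure = {A} → lossy.
Decomposition 2: common = {CE}, closure = {ABCEF} → lossless.
Decomposition 3: common = {ACF}, closure = {ABCEF} → lossless.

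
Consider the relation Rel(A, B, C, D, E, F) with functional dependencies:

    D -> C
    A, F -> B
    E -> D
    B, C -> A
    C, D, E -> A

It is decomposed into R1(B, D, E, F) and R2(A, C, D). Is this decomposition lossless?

No

Common attributes: R1 ∩ R2 = {D}.
Closure of {D}: D → C applies, adding C. So (D)⁺ = {C, D}.
The closure contains neither all of R1 = {B, D, E, F} nor all of R2 = {A, C, D}, so the common attributes are not a superkey of either fragment. The join is lossy.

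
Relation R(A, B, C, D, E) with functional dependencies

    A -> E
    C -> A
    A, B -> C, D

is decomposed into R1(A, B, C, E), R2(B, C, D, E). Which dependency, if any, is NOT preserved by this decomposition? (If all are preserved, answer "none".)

none

A → E lies within R1.
C → A lies within R1.
A, B → C, D: restricted closure across fragments reaches C, D.
Every dependency is enforceable on the fragments, so the decomposition is dependency-preserving.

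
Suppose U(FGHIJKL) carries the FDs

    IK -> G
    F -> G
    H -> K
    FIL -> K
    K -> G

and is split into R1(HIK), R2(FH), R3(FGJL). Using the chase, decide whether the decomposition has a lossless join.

Chase test. Columns are FGHIJKL; row i has aⱼ where attribute j ∈ Ri, else bᵢⱼ.
Initial tableau (one row per fragment):
  row 1: b11 b12 a3 a4 b15 a6 b17
  row 2: a1 b22 a3 b24 b25 b26 b27
  row 3: a1 a2 b33 b34 a5 b36 a7
Rows 2 and 3 agree on F; apply F→G and equate their G entries.
Rows 1 and 2 agree on H; apply H→K and equate their K entries.
Rows 1 and 2 agree on K; apply K→G and equate their G entries.
No row becomes fully distinguished — the join is lossy.

No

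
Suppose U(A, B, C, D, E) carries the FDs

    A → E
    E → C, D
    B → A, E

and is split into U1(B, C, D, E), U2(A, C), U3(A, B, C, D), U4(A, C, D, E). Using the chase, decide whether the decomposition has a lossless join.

Yes

Chase test. Columns are A, B, C, D, E; row i has aⱼ where attribute j ∈ Ui, else bᵢⱼ.
Initial tableau (one row per fragment):
  row 1: b11 a2 a3 a4 a5
  row 2: a1 b22 a3 b24 b25
  row 3: a1 a2 a3 a4 b35
  row 4: a1 b42 a3 a4 a5
Rows 2 and 3 agree on A; apply A→E and equate their E entries.
Rows 2 and 4 agree on A; apply A→E and equate their E entries.
Rows 1 and 2 agree on E; apply E→C, D and equate their C, D entries.
Rows 1 and 3 agree on B; apply B→A, E and equate their A, E entries.
Row 1 is now all distinguished symbols — the join is lossless.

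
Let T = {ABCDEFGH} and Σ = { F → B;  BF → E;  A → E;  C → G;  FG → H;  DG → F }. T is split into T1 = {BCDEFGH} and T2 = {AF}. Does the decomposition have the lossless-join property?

Common attributes: T1 ∩ T2 = {F}.
Closure of {F}: F → B applies, adding B; BF → E applies, adding E. So (F)⁺ = {BEF}.
The closure contains neither all of T1 = {BCDEFGH} nor all of T2 = {AF}, so the common attributes are not a superkey of either fragment. The join is lossy.

No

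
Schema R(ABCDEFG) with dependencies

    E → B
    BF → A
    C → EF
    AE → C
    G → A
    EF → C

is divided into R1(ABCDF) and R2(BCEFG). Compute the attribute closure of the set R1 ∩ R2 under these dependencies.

ABCEF

R1 ∩ R2 = {BCF}.
BF → A applies, adding A
C → EF applies, adding E
Closure: {ABCEF}.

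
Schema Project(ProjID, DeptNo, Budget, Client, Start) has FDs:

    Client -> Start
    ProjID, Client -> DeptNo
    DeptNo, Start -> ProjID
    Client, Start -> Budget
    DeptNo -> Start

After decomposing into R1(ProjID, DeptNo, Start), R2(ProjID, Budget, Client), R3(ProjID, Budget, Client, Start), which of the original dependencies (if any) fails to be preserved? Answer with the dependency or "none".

ProjID, Client -> DeptNo

Check ProjID, Client → DeptNo: no single fragment contains all of {ProjID, DeptNo, Client}, and the restricted closure of {ProjID, Client} across the fragments never reaches {DeptNo}.
Client → Start is preserved.
DeptNo, Start → ProjID is preserved.
Client, Start → Budget is preserved.
DeptNo → Start is preserved.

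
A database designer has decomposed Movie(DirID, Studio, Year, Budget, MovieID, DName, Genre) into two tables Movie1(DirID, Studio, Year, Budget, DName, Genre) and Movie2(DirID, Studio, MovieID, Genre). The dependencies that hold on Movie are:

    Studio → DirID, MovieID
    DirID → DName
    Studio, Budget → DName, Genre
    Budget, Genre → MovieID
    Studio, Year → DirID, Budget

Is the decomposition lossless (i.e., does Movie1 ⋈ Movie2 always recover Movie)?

Yes

Common attributes: Movie1 ∩ Movie2 = {DirID, Studio, Genre}.
Closure of {DirID, Studio, Genre}: Studio → DirID, MovieID applies, adding MovieID; DirID → DName applies, adding DName. So (DirID, Studio, Genre)⁺ = {DirID, Studio, MovieID, DName, Genre}.
This closure contains every attribute of Movie2, so Movie1 ∩ Movie2 → Movie2. The join is lossless.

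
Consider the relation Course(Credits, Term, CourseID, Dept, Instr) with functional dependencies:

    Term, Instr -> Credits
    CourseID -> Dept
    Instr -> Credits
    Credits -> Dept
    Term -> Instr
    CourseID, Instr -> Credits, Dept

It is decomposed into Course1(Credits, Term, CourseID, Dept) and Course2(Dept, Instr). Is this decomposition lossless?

No

Common attributes: Course1 ∩ Course2 = {Dept}.
No dependency enlarges {Dept}, so (Dept)⁺ = {Dept}.
The closure contains neither all of Course1 = {Credits, Term, CourseID, Dept} nor all of Course2 = {Dept, Instr}, so the common attributes are not a superkey of either fragment. The join is lossy.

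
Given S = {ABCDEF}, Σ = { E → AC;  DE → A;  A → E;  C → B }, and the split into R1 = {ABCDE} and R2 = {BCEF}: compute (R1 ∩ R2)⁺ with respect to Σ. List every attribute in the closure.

R1 ∩ R2 = {BCE}.
E → AC applies, adding A
Closure: {ABCE}.

ABCE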